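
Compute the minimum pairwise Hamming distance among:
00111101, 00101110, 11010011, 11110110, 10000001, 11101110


Comparing all pairs, minimum distance: 2
Can detect 1 errors, correct 0 errors

2


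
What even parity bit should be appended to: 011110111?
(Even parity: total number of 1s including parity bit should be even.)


Number of 1s in data: 7
Parity bit: 1

1


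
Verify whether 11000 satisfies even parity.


Number of 1s: 2

Yes, parity is correct (2 ones)


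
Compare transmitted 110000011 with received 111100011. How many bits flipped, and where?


XOR: 001100000

2 error(s) at position(s): 2, 3


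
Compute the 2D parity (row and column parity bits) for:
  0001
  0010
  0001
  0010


Row parities: 1111
Column parities: 0000

Row P: 1111, Col P: 0000, Corner: 0


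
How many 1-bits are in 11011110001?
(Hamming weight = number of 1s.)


Counting 1s in 11011110001

7


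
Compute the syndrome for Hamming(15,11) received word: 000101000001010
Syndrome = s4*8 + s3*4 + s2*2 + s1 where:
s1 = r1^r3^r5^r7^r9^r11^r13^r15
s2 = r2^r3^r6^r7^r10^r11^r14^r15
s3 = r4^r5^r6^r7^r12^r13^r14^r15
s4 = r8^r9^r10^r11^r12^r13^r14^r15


s1=0, s2=0, s3=0, s4=0

Syndrome = 0 (no error)


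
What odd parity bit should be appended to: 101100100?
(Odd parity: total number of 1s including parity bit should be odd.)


Number of 1s in data: 4
Parity bit: 1

1


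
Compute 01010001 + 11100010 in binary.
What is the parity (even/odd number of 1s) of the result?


01010001 = 81
11100010 = 226
Sum = 307 = 100110011
1s count = 5

odd parity (5 ones in 100110011)


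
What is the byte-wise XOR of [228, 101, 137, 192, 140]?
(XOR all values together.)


XOR chain: 228 ^ 101 ^ 137 ^ 192 ^ 140 = 68

68


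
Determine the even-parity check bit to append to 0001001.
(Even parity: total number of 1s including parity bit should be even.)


Number of 1s in data: 2
Parity bit: 0

0


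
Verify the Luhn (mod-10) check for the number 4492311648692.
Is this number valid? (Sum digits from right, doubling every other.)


Luhn sum = 62
62 mod 10 = 2

Invalid (Luhn sum mod 10 = 2)


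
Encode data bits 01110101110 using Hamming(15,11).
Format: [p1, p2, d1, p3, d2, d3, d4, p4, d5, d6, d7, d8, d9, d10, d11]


Parity bits: p1=1, p2=0, p3=0, p4=0

100011100101110


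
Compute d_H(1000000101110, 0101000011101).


XOR: 1101000110011
Count of 1s: 7

7


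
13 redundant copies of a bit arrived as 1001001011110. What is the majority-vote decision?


Ones: 7 out of 13
Threshold: 7

1 (7/13 voted 1)


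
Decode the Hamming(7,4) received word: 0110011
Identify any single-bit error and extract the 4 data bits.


Syndrome = 0: no error detected

Data: 1011 (no errors)


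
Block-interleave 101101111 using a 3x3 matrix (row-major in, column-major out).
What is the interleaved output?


Matrix:
  101
  101
  111
Read columns: 111001111

111001111


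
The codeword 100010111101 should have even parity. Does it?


Number of 1s: 7

No, parity error (7 ones)


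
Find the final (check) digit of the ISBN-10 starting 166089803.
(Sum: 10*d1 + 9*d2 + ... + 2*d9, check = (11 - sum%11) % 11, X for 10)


Weighted sum: 243
243 mod 11 = 1

Check digit: X


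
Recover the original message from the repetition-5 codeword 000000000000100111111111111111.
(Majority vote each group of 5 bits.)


Groups: 00000, 00000, 00100, 11111, 11111, 11111
Majority votes: 000111

000111


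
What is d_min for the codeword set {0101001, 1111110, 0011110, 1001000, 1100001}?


Comparing all pairs, minimum distance: 2
Can detect 1 errors, correct 0 errors

2


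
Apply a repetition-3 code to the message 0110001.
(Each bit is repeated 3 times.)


Each bit -> 3 copies

000111111000000000111


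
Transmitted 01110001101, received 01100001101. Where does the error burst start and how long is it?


XOR: 00010000000

Burst at position 3, length 1


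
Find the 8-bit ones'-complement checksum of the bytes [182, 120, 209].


Sum = 511 mod 256 = 255
Complement = 0

0


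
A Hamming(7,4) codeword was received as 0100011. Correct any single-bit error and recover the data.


Syndrome = 3: error at position 3

Data: 1011 (corrected bit 3)


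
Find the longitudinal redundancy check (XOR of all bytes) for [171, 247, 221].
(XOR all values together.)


XOR chain: 171 ^ 247 ^ 221 = 129

129


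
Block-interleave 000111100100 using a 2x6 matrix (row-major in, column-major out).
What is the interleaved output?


Matrix:
  000111
  100100
Read columns: 010000111010

010000111010


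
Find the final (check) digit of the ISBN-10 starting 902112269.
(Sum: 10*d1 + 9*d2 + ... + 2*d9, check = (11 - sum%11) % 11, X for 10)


Weighted sum: 173
173 mod 11 = 8

Check digit: 3


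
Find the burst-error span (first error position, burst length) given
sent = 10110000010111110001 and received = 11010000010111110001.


XOR: 01100000000000000000

Burst at position 1, length 2


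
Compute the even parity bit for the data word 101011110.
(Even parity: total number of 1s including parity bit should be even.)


Number of 1s in data: 6
Parity bit: 0

0


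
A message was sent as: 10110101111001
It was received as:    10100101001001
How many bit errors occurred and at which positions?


XOR: 00010000110000

3 error(s) at position(s): 3, 8, 9


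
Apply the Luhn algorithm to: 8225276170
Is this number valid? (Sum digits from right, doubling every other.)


Luhn sum = 38
38 mod 10 = 8

Invalid (Luhn sum mod 10 = 8)


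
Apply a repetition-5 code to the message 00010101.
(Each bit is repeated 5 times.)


Each bit -> 5 copies

0000000000000001111100000111110000011111


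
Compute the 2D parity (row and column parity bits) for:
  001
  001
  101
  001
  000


Row parities: 11010
Column parities: 100

Row P: 11010, Col P: 100, Corner: 1


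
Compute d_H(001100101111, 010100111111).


XOR: 011000010000
Count of 1s: 3

3


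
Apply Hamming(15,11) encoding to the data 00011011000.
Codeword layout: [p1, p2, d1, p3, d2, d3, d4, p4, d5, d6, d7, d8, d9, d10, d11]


Parity bits: p1=1, p2=0, p3=0, p4=1

100000111011000


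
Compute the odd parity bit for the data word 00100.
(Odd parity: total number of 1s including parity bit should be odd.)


Number of 1s in data: 1
Parity bit: 0

0


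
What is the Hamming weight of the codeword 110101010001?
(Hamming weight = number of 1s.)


Counting 1s in 110101010001

6


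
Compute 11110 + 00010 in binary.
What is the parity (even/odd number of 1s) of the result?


11110 = 30
00010 = 2
Sum = 32 = 100000
1s count = 1

odd parity (1 ones in 100000)


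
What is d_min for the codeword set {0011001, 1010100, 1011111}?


Comparing all pairs, minimum distance: 3
Can detect 2 errors, correct 1 errors

3


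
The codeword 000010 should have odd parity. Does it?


Number of 1s: 1

Yes, parity is correct (1 ones)


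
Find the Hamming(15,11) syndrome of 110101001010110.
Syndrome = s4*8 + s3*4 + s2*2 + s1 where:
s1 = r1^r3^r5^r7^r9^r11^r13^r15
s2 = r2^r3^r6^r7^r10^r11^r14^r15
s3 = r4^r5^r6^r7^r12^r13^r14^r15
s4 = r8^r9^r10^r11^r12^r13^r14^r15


s1=0, s2=0, s3=0, s4=0

Syndrome = 0 (no error)


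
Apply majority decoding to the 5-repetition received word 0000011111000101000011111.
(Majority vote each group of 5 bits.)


Groups: 00000, 11111, 00010, 10000, 11111
Majority votes: 01001

01001


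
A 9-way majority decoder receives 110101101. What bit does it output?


Ones: 6 out of 9
Threshold: 5

1 (6/9 voted 1)


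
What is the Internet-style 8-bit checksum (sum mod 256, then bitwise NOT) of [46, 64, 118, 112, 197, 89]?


Sum = 626 mod 256 = 114
Complement = 141

141


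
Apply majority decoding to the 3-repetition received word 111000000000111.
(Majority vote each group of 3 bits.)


Groups: 111, 000, 000, 000, 111
Majority votes: 10001

10001


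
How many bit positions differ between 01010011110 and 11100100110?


XOR: 10110111000
Count of 1s: 6

6


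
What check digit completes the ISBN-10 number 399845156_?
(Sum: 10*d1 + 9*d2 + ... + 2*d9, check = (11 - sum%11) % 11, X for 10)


Weighted sum: 319
319 mod 11 = 0

Check digit: 0


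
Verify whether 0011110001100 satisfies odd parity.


Number of 1s: 6

No, parity error (6 ones)


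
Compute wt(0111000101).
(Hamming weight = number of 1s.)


Counting 1s in 0111000101

5


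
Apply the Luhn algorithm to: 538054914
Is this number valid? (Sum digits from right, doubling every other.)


Luhn sum = 47
47 mod 10 = 7

Invalid (Luhn sum mod 10 = 7)


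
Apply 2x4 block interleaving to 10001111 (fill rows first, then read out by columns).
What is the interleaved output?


Matrix:
  1000
  1111
Read columns: 11010101

11010101


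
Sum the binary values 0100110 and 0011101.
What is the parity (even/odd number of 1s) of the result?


0100110 = 38
0011101 = 29
Sum = 67 = 1000011
1s count = 3

odd parity (3 ones in 1000011)


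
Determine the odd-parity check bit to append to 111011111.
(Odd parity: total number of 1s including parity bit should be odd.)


Number of 1s in data: 8
Parity bit: 1

1


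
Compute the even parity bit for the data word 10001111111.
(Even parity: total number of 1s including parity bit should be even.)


Number of 1s in data: 8
Parity bit: 0

0


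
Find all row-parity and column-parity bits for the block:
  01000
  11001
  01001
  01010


Row parities: 1100
Column parities: 10010

Row P: 1100, Col P: 10010, Corner: 0


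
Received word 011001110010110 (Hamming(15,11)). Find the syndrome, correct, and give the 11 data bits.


Syndrome = 0: no error detected

Data: 10110010110 (no errors)


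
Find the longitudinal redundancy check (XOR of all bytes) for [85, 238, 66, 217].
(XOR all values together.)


XOR chain: 85 ^ 238 ^ 66 ^ 217 = 32

32


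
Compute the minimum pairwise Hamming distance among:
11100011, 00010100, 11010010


Comparing all pairs, minimum distance: 3
Can detect 2 errors, correct 1 errors

3


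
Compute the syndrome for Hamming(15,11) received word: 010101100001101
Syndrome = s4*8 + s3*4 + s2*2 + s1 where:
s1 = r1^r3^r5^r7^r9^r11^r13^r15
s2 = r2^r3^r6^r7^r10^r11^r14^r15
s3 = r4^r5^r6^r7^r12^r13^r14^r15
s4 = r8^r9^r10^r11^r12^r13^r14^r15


s1=1, s2=0, s3=0, s4=1

Syndrome = 9 (error at position 9)


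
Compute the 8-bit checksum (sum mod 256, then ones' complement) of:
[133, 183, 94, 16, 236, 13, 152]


Sum = 827 mod 256 = 59
Complement = 196

196


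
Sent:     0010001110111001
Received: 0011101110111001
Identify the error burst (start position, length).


XOR: 0001100000000000

Burst at position 3, length 2


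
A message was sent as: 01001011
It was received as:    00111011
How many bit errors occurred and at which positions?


XOR: 01110000

3 error(s) at position(s): 1, 2, 3


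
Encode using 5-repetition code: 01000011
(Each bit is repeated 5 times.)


Each bit -> 5 copies

0000011111000000000000000000001111111111


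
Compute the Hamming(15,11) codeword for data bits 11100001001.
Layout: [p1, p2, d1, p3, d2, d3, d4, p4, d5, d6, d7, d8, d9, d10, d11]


Parity bits: p1=1, p2=1, p3=0, p4=0

111011000001001


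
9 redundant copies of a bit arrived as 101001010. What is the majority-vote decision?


Ones: 4 out of 9
Threshold: 5

0 (4/9 voted 1)


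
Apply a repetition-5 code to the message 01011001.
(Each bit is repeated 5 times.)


Each bit -> 5 copies

0000011111000001111111111000000000011111


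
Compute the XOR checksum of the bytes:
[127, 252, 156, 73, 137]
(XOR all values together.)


XOR chain: 127 ^ 252 ^ 156 ^ 73 ^ 137 = 223

223


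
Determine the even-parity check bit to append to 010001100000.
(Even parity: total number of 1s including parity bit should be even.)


Number of 1s in data: 3
Parity bit: 1

1


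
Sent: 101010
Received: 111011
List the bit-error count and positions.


XOR: 010001

2 error(s) at position(s): 1, 5


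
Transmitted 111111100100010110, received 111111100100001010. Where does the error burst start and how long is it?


XOR: 000000000000011100

Burst at position 13, length 3


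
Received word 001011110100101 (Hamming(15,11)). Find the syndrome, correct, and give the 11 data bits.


Syndrome = 7: error at position 7

Data: 11100100101 (corrected bit 7)


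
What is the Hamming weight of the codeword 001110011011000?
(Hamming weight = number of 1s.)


Counting 1s in 001110011011000

7


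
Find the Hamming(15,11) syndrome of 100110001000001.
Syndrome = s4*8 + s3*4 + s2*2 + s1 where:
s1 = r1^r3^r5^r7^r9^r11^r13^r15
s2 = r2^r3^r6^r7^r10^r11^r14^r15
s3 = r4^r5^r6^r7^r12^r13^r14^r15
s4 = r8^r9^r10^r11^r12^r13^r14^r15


s1=0, s2=1, s3=1, s4=0

Syndrome = 6 (error at position 6)


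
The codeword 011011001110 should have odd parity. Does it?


Number of 1s: 7

Yes, parity is correct (7 ones)


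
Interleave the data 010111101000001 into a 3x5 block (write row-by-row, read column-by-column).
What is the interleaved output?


Matrix:
  01011
  11010
  00001
Read columns: 010110000110101

010110000110101


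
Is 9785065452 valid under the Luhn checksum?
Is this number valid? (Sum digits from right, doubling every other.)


Luhn sum = 42
42 mod 10 = 2

Invalid (Luhn sum mod 10 = 2)


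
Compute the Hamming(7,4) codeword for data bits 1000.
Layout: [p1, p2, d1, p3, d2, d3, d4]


Parity bits: p1=1, p2=1, p3=0

1110000


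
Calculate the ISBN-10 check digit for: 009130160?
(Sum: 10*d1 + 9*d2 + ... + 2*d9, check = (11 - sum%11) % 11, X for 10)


Weighted sum: 119
119 mod 11 = 9

Check digit: 2


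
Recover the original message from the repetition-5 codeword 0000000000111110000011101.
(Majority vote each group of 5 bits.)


Groups: 00000, 00000, 11111, 00000, 11101
Majority votes: 00101

00101


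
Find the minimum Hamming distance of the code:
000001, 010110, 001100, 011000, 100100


Comparing all pairs, minimum distance: 2
Can detect 1 errors, correct 0 errors

2


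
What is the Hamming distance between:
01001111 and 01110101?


XOR: 00111010
Count of 1s: 4

4


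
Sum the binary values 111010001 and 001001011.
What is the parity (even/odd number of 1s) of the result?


111010001 = 465
001001011 = 75
Sum = 540 = 1000011100
1s count = 4

even parity (4 ones in 1000011100)


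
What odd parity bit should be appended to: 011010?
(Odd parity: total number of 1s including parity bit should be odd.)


Number of 1s in data: 3
Parity bit: 0

0


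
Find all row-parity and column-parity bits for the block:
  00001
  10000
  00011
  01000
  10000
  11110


Row parities: 110110
Column parities: 10100

Row P: 110110, Col P: 10100, Corner: 0


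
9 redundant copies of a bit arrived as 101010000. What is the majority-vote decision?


Ones: 3 out of 9
Threshold: 5

0 (3/9 voted 1)


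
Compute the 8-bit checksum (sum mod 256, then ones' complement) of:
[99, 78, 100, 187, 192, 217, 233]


Sum = 1106 mod 256 = 82
Complement = 173

173


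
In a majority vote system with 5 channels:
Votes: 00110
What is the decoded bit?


Ones: 2 out of 5
Threshold: 3

0 (2/5 voted 1)


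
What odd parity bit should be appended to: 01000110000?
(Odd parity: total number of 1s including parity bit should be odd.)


Number of 1s in data: 3
Parity bit: 0

0


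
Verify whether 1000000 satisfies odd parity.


Number of 1s: 1

Yes, parity is correct (1 ones)


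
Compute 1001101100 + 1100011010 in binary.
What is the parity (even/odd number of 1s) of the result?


1001101100 = 620
1100011010 = 794
Sum = 1414 = 10110000110
1s count = 5

odd parity (5 ones in 10110000110)


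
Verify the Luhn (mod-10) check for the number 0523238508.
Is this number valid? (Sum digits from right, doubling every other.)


Luhn sum = 39
39 mod 10 = 9

Invalid (Luhn sum mod 10 = 9)


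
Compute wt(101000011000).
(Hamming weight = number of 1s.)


Counting 1s in 101000011000

4


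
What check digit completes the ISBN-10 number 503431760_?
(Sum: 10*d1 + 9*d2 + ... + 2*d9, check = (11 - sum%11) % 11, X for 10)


Weighted sum: 171
171 mod 11 = 6

Check digit: 5


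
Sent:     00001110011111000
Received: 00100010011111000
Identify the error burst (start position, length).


XOR: 00101100000000000

Burst at position 2, length 4


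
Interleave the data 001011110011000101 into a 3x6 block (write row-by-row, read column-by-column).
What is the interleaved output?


Matrix:
  001011
  110011
  000101
Read columns: 010010100001110111

010010100001110111


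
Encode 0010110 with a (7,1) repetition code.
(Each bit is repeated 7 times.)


Each bit -> 7 copies

0000000000000011111110000000111111111111110000000


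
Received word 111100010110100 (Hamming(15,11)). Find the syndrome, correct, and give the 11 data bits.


Syndrome = 0: no error detected

Data: 10000110100 (no errors)


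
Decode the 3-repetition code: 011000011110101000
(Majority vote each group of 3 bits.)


Groups: 011, 000, 011, 110, 101, 000
Majority votes: 101110

101110


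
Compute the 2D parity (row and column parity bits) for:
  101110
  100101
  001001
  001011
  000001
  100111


Row parities: 010110
Column parities: 101111

Row P: 010110, Col P: 101111, Corner: 1


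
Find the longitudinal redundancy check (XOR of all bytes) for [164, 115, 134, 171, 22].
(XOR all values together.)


XOR chain: 164 ^ 115 ^ 134 ^ 171 ^ 22 = 236

236


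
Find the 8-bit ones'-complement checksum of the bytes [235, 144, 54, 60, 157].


Sum = 650 mod 256 = 138
Complement = 117

117


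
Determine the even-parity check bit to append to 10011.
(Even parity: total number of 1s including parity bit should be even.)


Number of 1s in data: 3
Parity bit: 1

1


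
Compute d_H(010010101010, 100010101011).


XOR: 110000000001
Count of 1s: 3

3


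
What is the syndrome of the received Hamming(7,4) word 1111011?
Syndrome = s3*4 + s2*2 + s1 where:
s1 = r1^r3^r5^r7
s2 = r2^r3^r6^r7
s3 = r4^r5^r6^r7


s1=1, s2=0, s3=1

Syndrome = 5 (error at position 5)


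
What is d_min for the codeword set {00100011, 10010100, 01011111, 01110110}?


Comparing all pairs, minimum distance: 3
Can detect 2 errors, correct 1 errors

3


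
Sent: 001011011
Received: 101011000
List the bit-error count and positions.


XOR: 100000011

3 error(s) at position(s): 0, 7, 8


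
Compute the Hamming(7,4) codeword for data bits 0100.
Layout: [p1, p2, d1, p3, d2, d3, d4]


Parity bits: p1=1, p2=0, p3=1

1001100


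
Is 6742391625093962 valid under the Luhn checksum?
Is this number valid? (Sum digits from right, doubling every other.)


Luhn sum = 81
81 mod 10 = 1

Invalid (Luhn sum mod 10 = 1)


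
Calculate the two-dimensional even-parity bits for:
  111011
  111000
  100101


Row parities: 111
Column parities: 100110

Row P: 111, Col P: 100110, Corner: 1


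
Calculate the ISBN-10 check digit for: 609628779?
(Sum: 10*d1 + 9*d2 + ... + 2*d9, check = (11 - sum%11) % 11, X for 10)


Weighted sum: 293
293 mod 11 = 7

Check digit: 4


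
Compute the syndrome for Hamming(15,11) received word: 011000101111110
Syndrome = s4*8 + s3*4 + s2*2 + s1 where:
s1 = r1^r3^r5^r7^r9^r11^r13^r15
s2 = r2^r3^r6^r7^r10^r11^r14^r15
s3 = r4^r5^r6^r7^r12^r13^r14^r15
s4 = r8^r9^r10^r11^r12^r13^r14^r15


s1=1, s2=0, s3=0, s4=0

Syndrome = 1 (error at position 1)


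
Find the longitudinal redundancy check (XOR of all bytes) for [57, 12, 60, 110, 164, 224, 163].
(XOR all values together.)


XOR chain: 57 ^ 12 ^ 60 ^ 110 ^ 164 ^ 224 ^ 163 = 128

128


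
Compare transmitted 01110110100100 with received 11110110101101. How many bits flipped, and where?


XOR: 10000000001001

3 error(s) at position(s): 0, 10, 13


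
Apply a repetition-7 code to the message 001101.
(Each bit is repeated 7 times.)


Each bit -> 7 copies

000000000000001111111111111100000001111111


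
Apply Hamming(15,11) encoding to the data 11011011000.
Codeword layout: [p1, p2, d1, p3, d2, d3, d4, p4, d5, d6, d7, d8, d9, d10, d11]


Parity bits: p1=1, p2=1, p3=1, p4=1

111110111011000


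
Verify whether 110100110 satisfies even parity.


Number of 1s: 5

No, parity error (5 ones)


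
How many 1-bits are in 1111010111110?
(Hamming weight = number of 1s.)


Counting 1s in 1111010111110

10


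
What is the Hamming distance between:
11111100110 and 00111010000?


XOR: 11000110110
Count of 1s: 6

6


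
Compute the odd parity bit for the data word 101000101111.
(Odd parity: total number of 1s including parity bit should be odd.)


Number of 1s in data: 7
Parity bit: 0

0


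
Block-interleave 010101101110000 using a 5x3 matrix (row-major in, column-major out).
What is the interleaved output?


Matrix:
  010
  101
  101
  110
  000
Read columns: 011101001001100

011101001001100


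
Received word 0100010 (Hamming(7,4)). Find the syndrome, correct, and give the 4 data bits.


Syndrome = 4: error at position 4

Data: 0010 (corrected bit 4)


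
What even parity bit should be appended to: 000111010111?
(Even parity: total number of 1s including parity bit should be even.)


Number of 1s in data: 7
Parity bit: 1

1


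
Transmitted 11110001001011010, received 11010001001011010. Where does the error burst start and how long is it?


XOR: 00100000000000000

Burst at position 2, length 1


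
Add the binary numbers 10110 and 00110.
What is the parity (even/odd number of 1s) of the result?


10110 = 22
00110 = 6
Sum = 28 = 11100
1s count = 3

odd parity (3 ones in 11100)


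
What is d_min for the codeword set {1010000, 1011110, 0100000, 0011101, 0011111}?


Comparing all pairs, minimum distance: 1
Can detect 0 errors, correct 0 errors

1


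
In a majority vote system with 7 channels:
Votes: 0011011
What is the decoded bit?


Ones: 4 out of 7
Threshold: 4

1 (4/7 voted 1)


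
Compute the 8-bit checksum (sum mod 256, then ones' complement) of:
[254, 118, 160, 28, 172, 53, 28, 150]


Sum = 963 mod 256 = 195
Complement = 60

60


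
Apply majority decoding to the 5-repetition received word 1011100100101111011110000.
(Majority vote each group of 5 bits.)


Groups: 10111, 00100, 10111, 10111, 10000
Majority votes: 10110

10110


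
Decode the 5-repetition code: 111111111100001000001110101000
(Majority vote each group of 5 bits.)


Groups: 11111, 11111, 00001, 00000, 11101, 01000
Majority votes: 110010

110010


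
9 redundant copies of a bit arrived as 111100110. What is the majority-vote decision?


Ones: 6 out of 9
Threshold: 5

1 (6/9 voted 1)


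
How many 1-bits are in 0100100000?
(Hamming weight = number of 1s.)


Counting 1s in 0100100000

2


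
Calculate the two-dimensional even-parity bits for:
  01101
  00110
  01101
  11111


Row parities: 1011
Column parities: 11001

Row P: 1011, Col P: 11001, Corner: 1


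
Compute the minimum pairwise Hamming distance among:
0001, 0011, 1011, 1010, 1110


Comparing all pairs, minimum distance: 1
Can detect 0 errors, correct 0 errors

1


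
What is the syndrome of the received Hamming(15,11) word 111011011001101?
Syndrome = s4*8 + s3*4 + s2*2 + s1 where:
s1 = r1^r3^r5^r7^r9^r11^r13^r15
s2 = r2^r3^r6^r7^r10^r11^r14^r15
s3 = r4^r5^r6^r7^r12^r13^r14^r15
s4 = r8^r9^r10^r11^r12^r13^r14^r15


s1=0, s2=0, s3=1, s4=1

Syndrome = 12 (error at position 12)


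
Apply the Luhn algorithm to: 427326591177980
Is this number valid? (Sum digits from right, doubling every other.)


Luhn sum = 71
71 mod 10 = 1

Invalid (Luhn sum mod 10 = 1)


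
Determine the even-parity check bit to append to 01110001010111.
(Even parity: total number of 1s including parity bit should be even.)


Number of 1s in data: 8
Parity bit: 0

0


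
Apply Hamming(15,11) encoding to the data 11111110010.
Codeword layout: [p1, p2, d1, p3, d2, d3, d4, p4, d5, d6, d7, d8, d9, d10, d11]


Parity bits: p1=1, p2=0, p3=0, p4=0

101011101110010


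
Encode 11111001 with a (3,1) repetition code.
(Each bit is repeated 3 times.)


Each bit -> 3 copies

111111111111111000000111


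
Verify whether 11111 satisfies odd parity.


Number of 1s: 5

Yes, parity is correct (5 ones)


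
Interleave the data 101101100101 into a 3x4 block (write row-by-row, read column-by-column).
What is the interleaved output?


Matrix:
  1011
  0110
  0101
Read columns: 100011110101

100011110101


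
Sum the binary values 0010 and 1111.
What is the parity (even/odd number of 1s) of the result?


0010 = 2
1111 = 15
Sum = 17 = 10001
1s count = 2

even parity (2 ones in 10001)


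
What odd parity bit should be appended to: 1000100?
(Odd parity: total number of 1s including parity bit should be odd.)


Number of 1s in data: 2
Parity bit: 1

1


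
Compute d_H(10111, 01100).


XOR: 11011
Count of 1s: 4

4


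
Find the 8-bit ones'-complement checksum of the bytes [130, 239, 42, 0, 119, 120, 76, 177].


Sum = 903 mod 256 = 135
Complement = 120

120


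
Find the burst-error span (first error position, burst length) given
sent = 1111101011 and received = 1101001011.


XOR: 0010100000

Burst at position 2, length 3


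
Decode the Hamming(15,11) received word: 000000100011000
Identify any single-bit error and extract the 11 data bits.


Syndrome = 0: no error detected

Data: 00010011000 (no errors)


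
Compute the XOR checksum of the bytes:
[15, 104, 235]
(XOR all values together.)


XOR chain: 15 ^ 104 ^ 235 = 140

140


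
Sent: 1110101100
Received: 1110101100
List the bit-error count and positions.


XOR: 0000000000

0 errors (received matches sent)


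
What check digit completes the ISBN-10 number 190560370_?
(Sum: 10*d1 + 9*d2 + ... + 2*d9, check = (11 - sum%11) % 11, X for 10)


Weighted sum: 195
195 mod 11 = 8

Check digit: 3


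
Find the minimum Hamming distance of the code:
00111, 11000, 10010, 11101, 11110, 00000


Comparing all pairs, minimum distance: 2
Can detect 1 errors, correct 0 errors

2


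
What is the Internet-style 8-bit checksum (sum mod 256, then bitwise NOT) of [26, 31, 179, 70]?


Sum = 306 mod 256 = 50
Complement = 205

205


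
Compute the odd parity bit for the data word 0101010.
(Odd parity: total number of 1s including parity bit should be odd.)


Number of 1s in data: 3
Parity bit: 0

0


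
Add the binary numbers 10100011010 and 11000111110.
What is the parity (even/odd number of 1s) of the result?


10100011010 = 1306
11000111110 = 1598
Sum = 2904 = 101101011000
1s count = 6

even parity (6 ones in 101101011000)


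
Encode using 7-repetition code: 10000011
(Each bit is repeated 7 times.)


Each bit -> 7 copies

11111110000000000000000000000000000000000011111111111111


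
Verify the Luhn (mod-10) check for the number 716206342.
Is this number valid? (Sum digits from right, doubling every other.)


Luhn sum = 35
35 mod 10 = 5

Invalid (Luhn sum mod 10 = 5)


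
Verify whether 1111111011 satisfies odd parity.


Number of 1s: 9

Yes, parity is correct (9 ones)


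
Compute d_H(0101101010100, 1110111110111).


XOR: 1011010100011
Count of 1s: 7

7


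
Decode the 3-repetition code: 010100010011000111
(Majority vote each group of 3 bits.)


Groups: 010, 100, 010, 011, 000, 111
Majority votes: 000101

000101


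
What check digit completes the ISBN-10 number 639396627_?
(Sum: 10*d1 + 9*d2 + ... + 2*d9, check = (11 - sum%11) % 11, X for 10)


Weighted sum: 308
308 mod 11 = 0

Check digit: 0


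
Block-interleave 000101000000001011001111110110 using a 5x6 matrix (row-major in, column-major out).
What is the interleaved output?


Matrix:
  000101
  000000
  001011
  001111
  110110
Read columns: 000010000100110100110011110110

000010000100110100110011110110


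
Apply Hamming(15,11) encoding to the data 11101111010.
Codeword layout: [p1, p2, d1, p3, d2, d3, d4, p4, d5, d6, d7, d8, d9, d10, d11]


Parity bits: p1=0, p2=1, p3=0, p4=1

011011011111010


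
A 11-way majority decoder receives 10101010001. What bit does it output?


Ones: 5 out of 11
Threshold: 6

0 (5/11 voted 1)


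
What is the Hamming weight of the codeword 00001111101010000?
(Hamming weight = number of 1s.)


Counting 1s in 00001111101010000

7


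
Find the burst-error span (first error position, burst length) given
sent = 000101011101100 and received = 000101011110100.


XOR: 000000000011000

Burst at position 10, length 2


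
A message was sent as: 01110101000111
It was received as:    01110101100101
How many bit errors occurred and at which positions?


XOR: 00000000100010

2 error(s) at position(s): 8, 12


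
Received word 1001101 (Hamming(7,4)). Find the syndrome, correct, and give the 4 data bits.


Syndrome = 7: error at position 7

Data: 0100 (corrected bit 7)


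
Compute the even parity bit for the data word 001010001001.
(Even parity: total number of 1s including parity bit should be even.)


Number of 1s in data: 4
Parity bit: 0

0


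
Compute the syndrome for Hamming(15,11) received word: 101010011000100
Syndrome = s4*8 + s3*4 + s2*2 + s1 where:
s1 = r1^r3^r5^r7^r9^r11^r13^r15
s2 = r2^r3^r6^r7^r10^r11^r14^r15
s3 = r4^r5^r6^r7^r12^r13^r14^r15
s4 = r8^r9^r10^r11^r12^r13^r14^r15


s1=1, s2=1, s3=0, s4=1

Syndrome = 11 (error at position 11)


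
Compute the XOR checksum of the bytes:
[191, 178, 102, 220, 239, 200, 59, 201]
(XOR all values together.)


XOR chain: 191 ^ 178 ^ 102 ^ 220 ^ 239 ^ 200 ^ 59 ^ 201 = 98

98


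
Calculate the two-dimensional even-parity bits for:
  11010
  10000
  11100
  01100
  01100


Row parities: 11100
Column parities: 10110

Row P: 11100, Col P: 10110, Corner: 1


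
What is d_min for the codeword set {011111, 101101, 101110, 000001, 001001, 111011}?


Comparing all pairs, minimum distance: 1
Can detect 0 errors, correct 0 errors

1


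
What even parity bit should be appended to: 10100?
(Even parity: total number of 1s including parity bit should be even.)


Number of 1s in data: 2
Parity bit: 0

0


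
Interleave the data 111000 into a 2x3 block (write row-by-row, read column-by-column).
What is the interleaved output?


Matrix:
  111
  000
Read columns: 101010

101010


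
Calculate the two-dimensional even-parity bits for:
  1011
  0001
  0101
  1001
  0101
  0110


Row parities: 110000
Column parities: 0101

Row P: 110000, Col P: 0101, Corner: 0


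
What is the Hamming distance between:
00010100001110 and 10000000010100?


XOR: 10010100011010
Count of 1s: 6

6


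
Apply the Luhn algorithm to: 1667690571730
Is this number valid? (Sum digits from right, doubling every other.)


Luhn sum = 53
53 mod 10 = 3

Invalid (Luhn sum mod 10 = 3)


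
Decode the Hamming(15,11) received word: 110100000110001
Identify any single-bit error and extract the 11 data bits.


Syndrome = 9: error at position 9

Data: 00001110001 (corrected bit 9)


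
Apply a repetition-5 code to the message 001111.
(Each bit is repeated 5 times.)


Each bit -> 5 copies

000000000011111111111111111111


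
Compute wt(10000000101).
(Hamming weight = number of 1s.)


Counting 1s in 10000000101

3


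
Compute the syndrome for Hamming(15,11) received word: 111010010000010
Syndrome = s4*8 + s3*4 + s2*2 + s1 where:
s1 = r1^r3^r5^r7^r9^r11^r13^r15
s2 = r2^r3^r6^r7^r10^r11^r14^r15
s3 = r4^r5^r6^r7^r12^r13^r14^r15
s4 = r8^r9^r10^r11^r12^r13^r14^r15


s1=1, s2=1, s3=0, s4=0

Syndrome = 3 (error at position 3)


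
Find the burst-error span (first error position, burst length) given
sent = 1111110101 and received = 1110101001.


XOR: 0001011100

Burst at position 3, length 5


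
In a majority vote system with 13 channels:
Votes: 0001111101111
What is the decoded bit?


Ones: 9 out of 13
Threshold: 7

1 (9/13 voted 1)


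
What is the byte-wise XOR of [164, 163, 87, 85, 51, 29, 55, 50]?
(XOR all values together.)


XOR chain: 164 ^ 163 ^ 87 ^ 85 ^ 51 ^ 29 ^ 55 ^ 50 = 46

46


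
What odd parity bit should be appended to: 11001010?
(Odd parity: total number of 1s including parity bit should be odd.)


Number of 1s in data: 4
Parity bit: 1

1


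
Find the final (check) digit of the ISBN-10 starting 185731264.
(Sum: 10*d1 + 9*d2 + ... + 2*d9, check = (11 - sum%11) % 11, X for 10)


Weighted sum: 228
228 mod 11 = 8

Check digit: 3


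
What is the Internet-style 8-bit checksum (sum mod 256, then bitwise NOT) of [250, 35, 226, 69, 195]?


Sum = 775 mod 256 = 7
Complement = 248

248


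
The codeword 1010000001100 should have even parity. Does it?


Number of 1s: 4

Yes, parity is correct (4 ones)


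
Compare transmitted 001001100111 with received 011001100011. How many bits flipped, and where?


XOR: 010000000100

2 error(s) at position(s): 1, 9


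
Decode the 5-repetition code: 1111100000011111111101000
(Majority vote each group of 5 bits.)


Groups: 11111, 00000, 01111, 11111, 01000
Majority votes: 10110

10110


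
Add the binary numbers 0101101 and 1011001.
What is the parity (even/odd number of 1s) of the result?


0101101 = 45
1011001 = 89
Sum = 134 = 10000110
1s count = 3

odd parity (3 ones in 10000110)


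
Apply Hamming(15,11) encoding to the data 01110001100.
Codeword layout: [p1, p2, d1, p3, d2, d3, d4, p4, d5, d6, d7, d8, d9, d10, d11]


Parity bits: p1=1, p2=0, p3=1, p4=0

100111100001100


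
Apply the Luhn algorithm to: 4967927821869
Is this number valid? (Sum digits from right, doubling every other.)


Luhn sum = 75
75 mod 10 = 5

Invalid (Luhn sum mod 10 = 5)


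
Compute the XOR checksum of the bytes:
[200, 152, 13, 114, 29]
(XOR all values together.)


XOR chain: 200 ^ 152 ^ 13 ^ 114 ^ 29 = 50

50


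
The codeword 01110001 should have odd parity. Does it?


Number of 1s: 4

No, parity error (4 ones)


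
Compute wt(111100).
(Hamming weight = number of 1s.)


Counting 1s in 111100

4


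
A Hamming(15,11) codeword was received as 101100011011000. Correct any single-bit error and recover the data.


Syndrome = 0: no error detected

Data: 10001011000 (no errors)


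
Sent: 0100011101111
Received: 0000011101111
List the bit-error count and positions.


XOR: 0100000000000

1 error(s) at position(s): 1


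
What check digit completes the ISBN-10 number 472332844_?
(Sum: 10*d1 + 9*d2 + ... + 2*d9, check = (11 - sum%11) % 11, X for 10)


Weighted sum: 220
220 mod 11 = 0

Check digit: 0


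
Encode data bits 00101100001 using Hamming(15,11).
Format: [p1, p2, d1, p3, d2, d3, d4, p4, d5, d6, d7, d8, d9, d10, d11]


Parity bits: p1=0, p2=1, p3=0, p4=1

010001011100001


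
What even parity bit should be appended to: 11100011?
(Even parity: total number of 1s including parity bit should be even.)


Number of 1s in data: 5
Parity bit: 1

1


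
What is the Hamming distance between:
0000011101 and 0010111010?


XOR: 0010100111
Count of 1s: 5

5


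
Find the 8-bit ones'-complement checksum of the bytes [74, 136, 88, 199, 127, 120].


Sum = 744 mod 256 = 232
Complement = 23

23


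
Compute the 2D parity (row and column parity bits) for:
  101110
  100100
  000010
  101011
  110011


Row parities: 00100
Column parities: 010000

Row P: 00100, Col P: 010000, Corner: 1


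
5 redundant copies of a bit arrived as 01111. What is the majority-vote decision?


Ones: 4 out of 5
Threshold: 3

1 (4/5 voted 1)


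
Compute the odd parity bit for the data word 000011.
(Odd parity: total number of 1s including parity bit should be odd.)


Number of 1s in data: 2
Parity bit: 1

1


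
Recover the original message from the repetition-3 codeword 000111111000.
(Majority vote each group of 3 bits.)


Groups: 000, 111, 111, 000
Majority votes: 0110

0110


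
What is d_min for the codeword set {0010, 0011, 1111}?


Comparing all pairs, minimum distance: 1
Can detect 0 errors, correct 0 errors

1


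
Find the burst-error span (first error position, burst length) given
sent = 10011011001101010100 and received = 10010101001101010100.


XOR: 00001110000000000000

Burst at position 4, length 3


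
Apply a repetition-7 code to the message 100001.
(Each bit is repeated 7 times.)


Each bit -> 7 copies

111111100000000000000000000000000001111111


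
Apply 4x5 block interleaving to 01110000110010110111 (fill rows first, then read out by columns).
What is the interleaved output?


Matrix:
  01110
  00011
  00101
  10111
Read columns: 00011000101111010111

00011000101111010111


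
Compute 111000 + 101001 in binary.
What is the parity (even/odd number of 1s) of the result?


111000 = 56
101001 = 41
Sum = 97 = 1100001
1s count = 3

odd parity (3 ones in 1100001)


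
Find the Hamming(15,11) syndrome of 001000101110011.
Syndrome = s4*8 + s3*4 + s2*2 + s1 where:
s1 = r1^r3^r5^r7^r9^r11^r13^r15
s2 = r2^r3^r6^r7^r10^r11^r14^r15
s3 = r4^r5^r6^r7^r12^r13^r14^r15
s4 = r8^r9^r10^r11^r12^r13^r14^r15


s1=1, s2=0, s3=1, s4=1

Syndrome = 13 (error at position 13)


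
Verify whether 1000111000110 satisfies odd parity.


Number of 1s: 6

No, parity error (6 ones)


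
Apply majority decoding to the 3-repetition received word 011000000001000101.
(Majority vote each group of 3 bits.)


Groups: 011, 000, 000, 001, 000, 101
Majority votes: 100001

100001


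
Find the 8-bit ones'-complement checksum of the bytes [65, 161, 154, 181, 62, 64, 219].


Sum = 906 mod 256 = 138
Complement = 117

117


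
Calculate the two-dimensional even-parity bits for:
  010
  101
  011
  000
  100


Row parities: 10001
Column parities: 000

Row P: 10001, Col P: 000, Corner: 0


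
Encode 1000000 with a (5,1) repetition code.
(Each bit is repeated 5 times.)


Each bit -> 5 copies

11111000000000000000000000000000000


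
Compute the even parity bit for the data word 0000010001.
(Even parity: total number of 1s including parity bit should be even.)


Number of 1s in data: 2
Parity bit: 0

0


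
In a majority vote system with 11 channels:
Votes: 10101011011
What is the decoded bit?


Ones: 7 out of 11
Threshold: 6

1 (7/11 voted 1)


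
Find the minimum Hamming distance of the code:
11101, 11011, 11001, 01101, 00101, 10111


Comparing all pairs, minimum distance: 1
Can detect 0 errors, correct 0 errors

1


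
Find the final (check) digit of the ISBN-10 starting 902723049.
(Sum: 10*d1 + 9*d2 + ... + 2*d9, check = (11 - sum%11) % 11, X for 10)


Weighted sum: 212
212 mod 11 = 3

Check digit: 8


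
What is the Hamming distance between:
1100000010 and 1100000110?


XOR: 0000000100
Count of 1s: 1

1


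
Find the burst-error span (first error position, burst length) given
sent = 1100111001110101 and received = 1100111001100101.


XOR: 0000000000010000

Burst at position 11, length 1


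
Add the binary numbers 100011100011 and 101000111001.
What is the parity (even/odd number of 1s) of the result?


100011100011 = 2275
101000111001 = 2617
Sum = 4892 = 1001100011100
1s count = 6

even parity (6 ones in 1001100011100)


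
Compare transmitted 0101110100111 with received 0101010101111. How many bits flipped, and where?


XOR: 0000100001000

2 error(s) at position(s): 4, 9


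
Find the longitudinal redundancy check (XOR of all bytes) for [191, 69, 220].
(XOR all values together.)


XOR chain: 191 ^ 69 ^ 220 = 38

38
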